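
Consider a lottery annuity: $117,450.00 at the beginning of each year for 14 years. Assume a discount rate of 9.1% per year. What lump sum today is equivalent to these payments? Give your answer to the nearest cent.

This is an annuity due: 14 payments of $117,450.00 at the beginning of each year.
Periodic rate r = 0.091 per year.
PV = PMT × [(1 − (1+r)^−n)/r] × (1+r) = 117,450 × [1 − (1+r)^−14] / r × (1+r) = $992,112.65

$992,112.65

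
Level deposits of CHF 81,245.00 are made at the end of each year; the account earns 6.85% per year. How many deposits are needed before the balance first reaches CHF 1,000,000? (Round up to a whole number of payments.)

Periodic rate r = 0.0685 per year.
Ordinary annuity FV: 1,000,000 = 81,245 × [((1+r)^n − 1)/r].
(1+r)^n = 1 + 1,000,000 × r / 81,245, so n = ln(1 + 1,000,000·r/81,245) / ln(1+r) = 9.23.
Round up to a whole number of payments: n = 10.

10 payments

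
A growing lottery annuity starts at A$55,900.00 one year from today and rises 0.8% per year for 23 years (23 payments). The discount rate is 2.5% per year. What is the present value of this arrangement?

Periodic rate r = 0.025 per year.
Growing ordinary annuity: PV = PMT₁ × [1 − ((1+g)/(1+r))^n] / (r − g) = 55,900 × [1 − ((1+0.008)/(1+r))^23] / (r − 0.008) = A$1,049,997.52.

A$1,049,997.52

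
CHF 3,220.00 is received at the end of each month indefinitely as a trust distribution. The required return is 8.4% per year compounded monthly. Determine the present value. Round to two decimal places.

CHF 460,000.00

Periodic rate r = 0.084/12 per month.
Level perpetuity: PV = PMT / r = 3,220 / (0.084/12) = CHF 460,000.00.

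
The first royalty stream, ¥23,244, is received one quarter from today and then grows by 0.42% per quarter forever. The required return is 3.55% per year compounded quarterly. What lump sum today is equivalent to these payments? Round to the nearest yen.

¥4,971,979

Periodic rate r = 0.0355/4 per quarter.
Growing perpetuity (Gordon): PV = PMT₁ / (r − g) = 23,244 / (r − 0.0042) = ¥4,971,979.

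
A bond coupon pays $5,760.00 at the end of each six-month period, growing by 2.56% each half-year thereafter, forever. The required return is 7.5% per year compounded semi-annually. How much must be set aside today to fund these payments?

Periodic rate r = 0.075/2 per half-year.
Growing perpetuity (Gordon): PV = PMT₁ / (r − g) = 5,760 / (r − 0.0256) = $484,033.61.

$484,033.61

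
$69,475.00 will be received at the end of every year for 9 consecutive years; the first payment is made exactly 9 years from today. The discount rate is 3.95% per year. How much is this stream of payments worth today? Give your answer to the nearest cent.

Ordinary annuity of 9 payments, first payment at period 9.
Periodic rate r = 0.0395 per year.
The ordinary-annuity PV formula values the stream one period before the first payment (period 8); discount that back 8 periods:
PV₀ = 69,475 × [1 − (1+r)^−9] / r × (1+r)^−8 = $379,772.07

$379,772.07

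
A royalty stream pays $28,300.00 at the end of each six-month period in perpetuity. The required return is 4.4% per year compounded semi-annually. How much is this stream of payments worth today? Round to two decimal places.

$1,286,363.64

Periodic rate r = 0.044/2 per half-year.
Level perpetuity: PV = PMT / r = 28,300 / (0.044/2) = $1,286,363.64.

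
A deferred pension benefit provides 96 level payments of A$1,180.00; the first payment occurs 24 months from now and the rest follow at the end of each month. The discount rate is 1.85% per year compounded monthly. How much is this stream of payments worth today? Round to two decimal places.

Ordinary annuity of 96 payments, first payment at period 24.
Periodic rate r = 0.0185/12 per month; n is counted in months.
The ordinary-annuity PV formula values the stream one period before the first payment (period 23); discount that back 23 periods:
PV₀ = 1,180 × [1 − (1+r)^−96] / r × (1+r)^−23 = A$101,557.93

A$101,557.93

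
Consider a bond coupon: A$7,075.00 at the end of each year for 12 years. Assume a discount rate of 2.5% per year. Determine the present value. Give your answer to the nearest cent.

This is an ordinary annuity: 12 payments of A$7,075.00 at the end of each year.
Periodic rate r = 0.025 per year.
PV = PMT × [(1 − (1+r)^−n)/r] = 7,075 × [1 − (1+r)^−12] / r = A$72,573.68

A$72,573.68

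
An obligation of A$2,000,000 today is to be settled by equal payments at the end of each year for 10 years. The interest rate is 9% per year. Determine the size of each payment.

Level ordinary annuity; solve PV = PMT × [(1 − (1+r)^−n)/r] for PMT.
Periodic rate r = 0.09 per year.
With n = 10: PMT = 2,000,000 / ([(1 − (1+r)^−n)/r]) = A$311,640.18

A$311,640.18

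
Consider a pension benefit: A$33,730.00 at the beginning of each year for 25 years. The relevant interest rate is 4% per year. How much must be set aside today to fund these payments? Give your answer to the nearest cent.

A$548,010.07

This is an annuity due: 25 payments of A$33,730.00 at the beginning of each year.
Periodic rate r = 0.04 per year.
PV = PMT × [(1 − (1+r)^−n)/r] × (1+r) = 33,730 × [1 − (1+r)^−25] / r × (1+r) = A$548,010.07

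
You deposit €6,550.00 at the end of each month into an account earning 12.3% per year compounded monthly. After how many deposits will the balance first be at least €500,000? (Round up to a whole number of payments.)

Periodic rate r = 0.123/12 per month; n is counted in months.
Ordinary annuity FV: 500,000 = 6,550 × [((1+r)^n − 1)/r].
(1+r)^n = 1 + 500,000 × r / 6,550, so n = ln(1 + 500,000·r/6,550) / ln(1+r) = 56.68.
Round up to a whole number of payments: n = 57.

57 payments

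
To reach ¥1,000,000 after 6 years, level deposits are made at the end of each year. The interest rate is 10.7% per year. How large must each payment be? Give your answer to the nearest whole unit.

Level ordinary annuity; solve FV = PMT × [((1+r)^n − 1)/r] for PMT.
Periodic rate r = 0.107 per year.
With n = 6: PMT = 1,000,000 / ([((1+r)^n − 1)/r]) = ¥127,337

¥127,337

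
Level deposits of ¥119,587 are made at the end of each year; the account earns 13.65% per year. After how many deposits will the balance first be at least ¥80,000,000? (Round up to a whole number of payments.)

Periodic rate r = 0.1365 per year.
Ordinary annuity FV: 80,000,000 = 119,587 × [((1+r)^n − 1)/r].
(1+r)^n = 1 + 80,000,000 × r / 119,587, so n = ln(1 + 80,000,000·r/119,587) / ln(1+r) = 35.37.
Round up to a whole number of payments: n = 36.

36 payments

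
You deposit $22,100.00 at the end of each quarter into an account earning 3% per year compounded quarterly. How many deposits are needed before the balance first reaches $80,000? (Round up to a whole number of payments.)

4 payments

Periodic rate r = 0.03/4 per quarter; n is counted in quarters.
Ordinary annuity FV: 80,000 = 22,100 × [((1+r)^n − 1)/r].
(1+r)^n = 1 + 80,000 × r / 22,100, so n = ln(1 + 80,000·r/22,100) / ln(1+r) = 3.59.
Round up to a whole number of payments: n = 4.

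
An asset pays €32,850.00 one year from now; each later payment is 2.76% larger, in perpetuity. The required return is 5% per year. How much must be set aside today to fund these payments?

Periodic rate r = 0.05 per year.
Growing perpetuity (Gordon): PV = PMT₁ / (r − g) = 32,850 / (r − 0.0276) = €1,466,517.86.

€1,466,517.86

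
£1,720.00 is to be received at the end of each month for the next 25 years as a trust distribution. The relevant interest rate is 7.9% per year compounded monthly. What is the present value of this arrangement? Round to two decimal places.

This is an ordinary annuity: 300 payments of £1,720.00 at the end of each month.
Periodic rate r = 0.079/12 per month; n is counted in months.
PV = PMT × [(1 − (1+r)^−n)/r] = 1,720 × [1 − (1+r)^−300] / r = £224,776.82

£224,776.82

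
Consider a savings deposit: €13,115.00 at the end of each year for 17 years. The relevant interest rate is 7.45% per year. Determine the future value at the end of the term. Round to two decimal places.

This is an ordinary annuity: 17 deposits of €13,115.00 at the end of each year.
Periodic rate r = 0.0745 per year.
FV = PMT × [((1+r)^n − 1)/r] = 13,115 × [(1+r)^17 − 1] / r = €421,161.60

€421,161.60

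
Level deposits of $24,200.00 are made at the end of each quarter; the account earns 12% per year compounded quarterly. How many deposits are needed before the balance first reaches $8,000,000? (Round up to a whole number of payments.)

81 payments

Periodic rate r = 0.12/4 per quarter; n is counted in quarters.
Ordinary annuity FV: 8,000,000 = 24,200 × [((1+r)^n − 1)/r].
(1+r)^n = 1 + 8,000,000 × r / 24,200, so n = ln(1 + 8,000,000·r/24,200) / ln(1+r) = 80.87.
Round up to a whole number of payments: n = 81.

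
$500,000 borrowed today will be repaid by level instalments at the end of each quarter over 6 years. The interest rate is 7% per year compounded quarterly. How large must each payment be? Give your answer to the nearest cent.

Level ordinary annuity; solve PV = PMT × [(1 − (1+r)^−n)/r] for PMT.
Periodic rate r = 0.07/4 per quarter; n is counted in quarters.
With n = 24: PMT = 500,000 / ([(1 − (1+r)^−n)/r]) = $25,692.83

$25,692.83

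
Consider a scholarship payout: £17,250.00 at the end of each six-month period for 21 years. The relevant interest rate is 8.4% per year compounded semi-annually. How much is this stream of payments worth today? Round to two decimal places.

£337,752.47

This is an ordinary annuity: 42 payments of £17,250.00 at the end of each six-month period.
Periodic rate r = 0.084/2 per half-year; n is counted in half-years.
PV = PMT × [(1 − (1+r)^−n)/r] = 17,250 × [1 − (1+r)^−42] / r = £337,752.47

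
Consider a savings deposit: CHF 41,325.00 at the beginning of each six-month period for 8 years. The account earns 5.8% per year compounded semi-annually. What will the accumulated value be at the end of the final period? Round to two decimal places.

This is an annuity due: 16 deposits of CHF 41,325.00 at the beginning of each six-month period.
Periodic rate r = 0.058/2 per half-year; n is counted in half-years.
FV = PMT × [((1+r)^n − 1)/r] × (1+r) = 41,325 × [(1+r)^16 − 1] / r × (1+r) = CHF 850,409.34

CHF 850,409.34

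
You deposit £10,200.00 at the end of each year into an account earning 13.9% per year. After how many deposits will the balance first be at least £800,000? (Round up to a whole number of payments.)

20 payments

Periodic rate r = 0.139 per year.
Ordinary annuity FV: 800,000 = 10,200 × [((1+r)^n − 1)/r].
(1+r)^n = 1 + 800,000 × r / 10,200, so n = ln(1 + 800,000·r/10,200) / ln(1+r) = 19.03.
Round up to a whole number of payments: n = 20.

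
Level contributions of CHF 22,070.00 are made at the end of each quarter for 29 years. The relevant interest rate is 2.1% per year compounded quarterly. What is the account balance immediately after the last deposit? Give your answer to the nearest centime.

This is an ordinary annuity: 116 deposits of CHF 22,070.00 at the end of each quarter.
Periodic rate r = 0.021/4 per quarter; n is counted in quarters.
FV = PMT × [((1+r)^n − 1)/r] = 22,070 × [(1+r)^116 − 1] / r = CHF 3,512,977.52

CHF 3,512,977.52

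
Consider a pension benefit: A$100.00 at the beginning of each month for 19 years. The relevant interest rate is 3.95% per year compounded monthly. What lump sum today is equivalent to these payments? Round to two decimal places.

A$16,071.58

This is an annuity due: 228 payments of A$100.00 at the beginning of each month.
Periodic rate r = 0.0395/12 per month; n is counted in months.
PV = PMT × [(1 − (1+r)^−n)/r] × (1+r) = 100 × [1 − (1+r)^−228] / r × (1+r) = A$16,071.58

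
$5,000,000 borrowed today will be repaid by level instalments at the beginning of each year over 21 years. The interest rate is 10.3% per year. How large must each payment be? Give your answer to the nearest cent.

Level annuity due; solve PV = PMT × [(1 − (1+r)^−n)/r] × (1+r) for PMT.
Periodic rate r = 0.103 per year.
With n = 21: PMT = 5,000,000 / ([(1 − (1+r)^−n)/r] × (1+r)) = $535,211.40

$535,211.40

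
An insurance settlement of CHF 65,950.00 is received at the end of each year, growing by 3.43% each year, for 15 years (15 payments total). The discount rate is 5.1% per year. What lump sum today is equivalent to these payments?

Periodic rate r = 0.051 per year.
Growing ordinary annuity: PV = PMT₁ × [1 − ((1+g)/(1+r))^n] / (r − g) = 65,950 × [1 − ((1+0.0343)/(1+r))^15] / (r − 0.0343) = CHF 843,430.71.

CHF 843,430.71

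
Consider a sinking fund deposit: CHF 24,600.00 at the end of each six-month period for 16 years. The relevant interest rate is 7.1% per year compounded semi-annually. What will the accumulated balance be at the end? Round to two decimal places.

This is an ordinary annuity: 32 deposits of CHF 24,600.00 at the end of each six-month period.
Periodic rate r = 0.071/2 per half-year; n is counted in half-years.
FV = PMT × [((1+r)^n − 1)/r] = 24,600 × [(1+r)^32 − 1] / r = CHF 1,423,014.94

CHF 1,423,014.94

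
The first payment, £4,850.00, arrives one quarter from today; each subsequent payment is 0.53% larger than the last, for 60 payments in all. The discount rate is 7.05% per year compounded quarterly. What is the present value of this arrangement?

£204,087.44

Periodic rate r = 0.0705/4 per quarter; n is counted in quarters.
Growing ordinary annuity: PV = PMT₁ × [1 − ((1+g)/(1+r))^n] / (r − g) = 4,850 × [1 − ((1+0.0053)/(1+r))^60] / (r − 0.0053) = £204,087.44.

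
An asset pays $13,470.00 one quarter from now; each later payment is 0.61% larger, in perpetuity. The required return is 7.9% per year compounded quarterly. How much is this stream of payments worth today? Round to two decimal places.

Periodic rate r = 0.079/4 per quarter.
Growing perpetuity (Gordon): PV = PMT₁ / (r − g) = 13,470 / (r − 0.0061) = $986,813.19.

$986,813.19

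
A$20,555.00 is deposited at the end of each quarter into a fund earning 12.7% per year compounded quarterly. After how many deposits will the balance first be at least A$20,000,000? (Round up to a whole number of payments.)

111 payments

Periodic rate r = 0.127/4 per quarter; n is counted in quarters.
Ordinary annuity FV: 20,000,000 = 20,555 × [((1+r)^n − 1)/r].
(1+r)^n = 1 + 20,000,000 × r / 20,555, so n = ln(1 + 20,000,000·r/20,555) / ln(1+r) = 110.77.
Round up to a whole number of payments: n = 111.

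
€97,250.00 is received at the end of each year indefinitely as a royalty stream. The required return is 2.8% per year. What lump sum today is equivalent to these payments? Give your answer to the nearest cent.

€3,473,214.29

Periodic rate r = 0.028 per year.
Level perpetuity: PV = PMT / r = 97,250 / (0.028) = €3,473,214.29.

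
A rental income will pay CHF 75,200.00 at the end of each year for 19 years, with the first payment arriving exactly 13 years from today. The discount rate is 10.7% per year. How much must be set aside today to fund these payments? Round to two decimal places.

Ordinary annuity of 19 payments, first payment at period 13.
Periodic rate r = 0.107 per year.
The ordinary-annuity PV formula values the stream one period before the first payment (period 12); discount that back 12 periods:
PV₀ = 75,200 × [1 − (1+r)^−19] / r × (1+r)^−12 = CHF 177,442.65

CHF 177,442.65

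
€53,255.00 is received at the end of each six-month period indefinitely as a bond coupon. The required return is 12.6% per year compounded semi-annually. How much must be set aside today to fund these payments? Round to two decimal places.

€845,317.46

Periodic rate r = 0.126/2 per half-year.
Level perpetuity: PV = PMT / r = 53,255 / (0.126/2) = €845,317.46.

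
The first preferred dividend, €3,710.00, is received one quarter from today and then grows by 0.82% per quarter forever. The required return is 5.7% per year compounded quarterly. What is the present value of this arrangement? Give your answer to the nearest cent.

€613,223.14

Periodic rate r = 0.057/4 per quarter.
Growing perpetuity (Gordon): PV = PMT₁ / (r − g) = 3,710 / (r − 0.0082) = €613,223.14.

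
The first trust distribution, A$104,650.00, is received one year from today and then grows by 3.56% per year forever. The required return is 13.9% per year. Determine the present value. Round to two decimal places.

Periodic rate r = 0.139 per year.
Growing perpetuity (Gordon): PV = PMT₁ / (r − g) = 104,650 / (r − 0.0356) = A$1,012,088.97.

A$1,012,088.97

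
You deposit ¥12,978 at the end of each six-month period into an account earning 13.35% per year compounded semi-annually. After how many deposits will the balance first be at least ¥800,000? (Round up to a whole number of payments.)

26 payments

Periodic rate r = 0.1335/2 per half-year; n is counted in half-years.
Ordinary annuity FV: 800,000 = 12,978 × [((1+r)^n − 1)/r].
(1+r)^n = 1 + 800,000 × r / 12,978, so n = ln(1 + 800,000·r/12,978) / ln(1+r) = 25.26.
Round up to a whole number of payments: n = 26.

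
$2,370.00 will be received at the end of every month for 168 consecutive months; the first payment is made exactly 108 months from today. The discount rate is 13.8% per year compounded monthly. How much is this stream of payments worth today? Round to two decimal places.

Ordinary annuity of 168 payments, first payment at period 108.
Periodic rate r = 0.138/12 per month; n is counted in months.
The ordinary-annuity PV formula values the stream one period before the first payment (period 107); discount that back 107 periods:
PV₀ = 2,370 × [1 − (1+r)^−168] / r × (1+r)^−107 = $51,751.44

$51,751.44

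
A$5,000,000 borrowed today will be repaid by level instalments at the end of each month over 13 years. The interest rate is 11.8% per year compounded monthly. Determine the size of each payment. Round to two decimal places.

A$62,816.21

Level ordinary annuity; solve PV = PMT × [(1 − (1+r)^−n)/r] for PMT.
Periodic rate r = 0.118/12 per month; n is counted in months.
With n = 156: PMT = 5,000,000 / ([(1 − (1+r)^−n)/r]) = A$62,816.21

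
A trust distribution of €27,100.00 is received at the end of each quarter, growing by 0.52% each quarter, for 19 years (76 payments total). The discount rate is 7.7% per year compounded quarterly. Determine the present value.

€1,257,169.91

Periodic rate r = 0.077/4 per quarter; n is counted in quarters.
Growing ordinary annuity: PV = PMT₁ × [1 − ((1+g)/(1+r))^n] / (r − g) = 27,100 × [1 − ((1+0.0052)/(1+r))^76] / (r − 0.0052) = €1,257,169.91.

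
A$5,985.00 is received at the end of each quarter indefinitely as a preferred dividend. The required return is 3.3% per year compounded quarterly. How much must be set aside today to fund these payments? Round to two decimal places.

A$725,454.55

Periodic rate r = 0.033/4 per quarter.
Level perpetuity: PV = PMT / r = 5,985 / (0.033/4) = A$725,454.55.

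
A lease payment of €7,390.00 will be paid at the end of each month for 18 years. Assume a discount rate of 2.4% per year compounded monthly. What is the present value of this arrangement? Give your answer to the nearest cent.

This is an ordinary annuity: 216 payments of €7,390.00 at the end of each month.
Periodic rate r = 0.024/12 per month; n is counted in months.
PV = PMT × [(1 − (1+r)^−n)/r] = 7,390 × [1 − (1+r)^−216] / r = €1,295,136.22

€1,295,136.22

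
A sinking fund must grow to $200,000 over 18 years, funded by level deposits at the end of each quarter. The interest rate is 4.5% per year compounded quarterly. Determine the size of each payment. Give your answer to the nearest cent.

Level ordinary annuity; solve FV = PMT × [((1+r)^n − 1)/r] for PMT.
Periodic rate r = 0.045/4 per quarter; n is counted in quarters.
With n = 72: PMT = 200,000 / ([((1+r)^n − 1)/r]) = $1,817.79

$1,817.79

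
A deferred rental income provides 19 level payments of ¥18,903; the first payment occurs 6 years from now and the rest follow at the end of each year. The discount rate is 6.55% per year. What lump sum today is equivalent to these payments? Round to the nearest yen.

¥147,195

Ordinary annuity of 19 payments, first payment at period 6.
Periodic rate r = 0.0655 per year.
The ordinary-annuity PV formula values the stream one period before the first payment (period 5); discount that back 5 periods:
PV₀ = 18,903 × [1 − (1+r)^−19] / r × (1+r)^−5 = ¥147,195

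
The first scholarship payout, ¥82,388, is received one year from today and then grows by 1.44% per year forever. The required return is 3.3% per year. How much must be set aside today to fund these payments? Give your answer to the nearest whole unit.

Periodic rate r = 0.033 per year.
Growing perpetuity (Gordon): PV = PMT₁ / (r − g) = 82,388 / (r − 0.0144) = ¥4,429,462.

¥4,429,462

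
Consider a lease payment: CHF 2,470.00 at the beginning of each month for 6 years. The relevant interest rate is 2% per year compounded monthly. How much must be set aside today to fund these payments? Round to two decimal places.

CHF 167,731.70

This is an annuity due: 72 payments of CHF 2,470.00 at the beginning of each month.
Periodic rate r = 0.02/12 per month; n is counted in months.
PV = PMT × [(1 − (1+r)^−n)/r] × (1+r) = 2,470 × [1 − (1+r)^−72] / r × (1+r) = CHF 167,731.70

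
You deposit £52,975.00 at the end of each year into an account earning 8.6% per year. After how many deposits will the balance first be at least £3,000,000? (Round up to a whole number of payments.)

22 payments

Periodic rate r = 0.086 per year.
Ordinary annuity FV: 3,000,000 = 52,975 × [((1+r)^n − 1)/r].
(1+r)^n = 1 + 3,000,000 × r / 52,975, so n = ln(1 + 3,000,000·r/52,975) / ln(1+r) = 21.45.
Round up to a whole number of payments: n = 22.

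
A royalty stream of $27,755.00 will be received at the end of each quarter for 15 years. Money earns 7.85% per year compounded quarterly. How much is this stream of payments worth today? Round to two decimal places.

This is an ordinary annuity: 60 payments of $27,755.00 at the end of each quarter.
Periodic rate r = 0.0785/4 per quarter; n is counted in quarters.
PV = PMT × [(1 − (1+r)^−n)/r] = 27,755 × [1 − (1+r)^−60] / r = $973,608.11

$973,608.11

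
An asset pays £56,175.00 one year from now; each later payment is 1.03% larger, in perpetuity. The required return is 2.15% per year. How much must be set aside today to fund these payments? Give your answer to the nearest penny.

Periodic rate r = 0.0215 per year.
Growing perpetuity (Gordon): PV = PMT₁ / (r − g) = 56,175 / (r − 0.0103) = £5,015,625.00.

£5,015,625.00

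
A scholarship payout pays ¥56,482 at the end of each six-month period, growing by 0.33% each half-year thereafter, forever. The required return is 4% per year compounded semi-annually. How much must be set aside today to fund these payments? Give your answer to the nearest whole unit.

Periodic rate r = 0.04/2 per half-year.
Growing perpetuity (Gordon): PV = PMT₁ / (r − g) = 56,482 / (r − 0.0033) = ¥3,382,156.

¥3,382,156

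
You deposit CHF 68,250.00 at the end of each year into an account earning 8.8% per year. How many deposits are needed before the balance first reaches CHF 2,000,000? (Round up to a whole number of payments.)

16 payments

Periodic rate r = 0.088 per year.
Ordinary annuity FV: 2,000,000 = 68,250 × [((1+r)^n − 1)/r].
(1+r)^n = 1 + 2,000,000 × r / 68,250, so n = ln(1 + 2,000,000·r/68,250) / ln(1+r) = 15.12.
Round up to a whole number of payments: n = 16.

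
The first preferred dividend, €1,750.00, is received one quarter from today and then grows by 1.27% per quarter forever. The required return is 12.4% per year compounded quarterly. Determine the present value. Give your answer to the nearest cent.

€95,628.42

Periodic rate r = 0.124/4 per quarter.
Growing perpetuity (Gordon): PV = PMT₁ / (r − g) = 1,750 / (r − 0.0127) = €95,628.42.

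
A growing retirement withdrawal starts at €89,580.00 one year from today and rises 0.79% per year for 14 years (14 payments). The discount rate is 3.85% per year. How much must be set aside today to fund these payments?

Periodic rate r = 0.0385 per year.
Growing ordinary annuity: PV = PMT₁ × [1 − ((1+g)/(1+r))^n] / (r − g) = 89,580 × [1 − ((1+0.0079)/(1+r))^14] / (r − 0.0079) = €1,001,510.54.

€1,001,510.54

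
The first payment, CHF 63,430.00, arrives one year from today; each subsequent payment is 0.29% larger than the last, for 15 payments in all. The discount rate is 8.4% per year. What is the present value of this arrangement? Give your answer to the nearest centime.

CHF 538,508.60

Periodic rate r = 0.084 per year.
Growing ordinary annuity: PV = PMT₁ × [1 − ((1+g)/(1+r))^n] / (r − g) = 63,430 × [1 − ((1+0.0029)/(1+r))^15] / (r − 0.0029) = CHF 538,508.60.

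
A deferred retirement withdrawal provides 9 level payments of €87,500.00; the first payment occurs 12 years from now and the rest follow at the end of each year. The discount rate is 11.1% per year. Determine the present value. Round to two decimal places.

€151,616.16

Ordinary annuity of 9 payments, first payment at period 12.
Periodic rate r = 0.111 per year.
The ordinary-annuity PV formula values the stream one period before the first payment (period 11); discount that back 11 periods:
PV₀ = 87,500 × [1 − (1+r)^−9] / r × (1+r)^−11 = €151,616.16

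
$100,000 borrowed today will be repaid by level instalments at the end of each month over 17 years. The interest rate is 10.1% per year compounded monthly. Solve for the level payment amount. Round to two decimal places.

Level ordinary annuity; solve PV = PMT × [(1 − (1+r)^−n)/r] for PMT.
Periodic rate r = 0.101/12 per month; n is counted in months.
With n = 204: PMT = 100,000 / ([(1 − (1+r)^−n)/r]) = $1,027.55

$1,027.55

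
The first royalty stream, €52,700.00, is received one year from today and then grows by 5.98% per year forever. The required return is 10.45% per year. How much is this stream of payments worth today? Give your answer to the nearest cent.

€1,178,970.92

Periodic rate r = 0.1045 per year.
Growing perpetuity (Gordon): PV = PMT₁ / (r − g) = 52,700 / (r − 0.0598) = €1,178,970.92.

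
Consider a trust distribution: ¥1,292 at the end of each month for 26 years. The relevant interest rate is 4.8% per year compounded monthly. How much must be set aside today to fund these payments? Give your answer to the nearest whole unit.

This is an ordinary annuity: 312 payments of ¥1,292 at the end of each month.
Periodic rate r = 0.048/12 per month; n is counted in months.
PV = PMT × [(1 − (1+r)^−n)/r] = 1,292 × [1 − (1+r)^−312] / r = ¥230,043

¥230,043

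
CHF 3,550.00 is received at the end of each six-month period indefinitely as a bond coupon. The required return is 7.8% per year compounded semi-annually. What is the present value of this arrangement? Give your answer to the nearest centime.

CHF 91,025.64

Periodic rate r = 0.078/2 per half-year.
Level perpetuity: PV = PMT / r = 3,550 / (0.078/2) = CHF 91,025.64.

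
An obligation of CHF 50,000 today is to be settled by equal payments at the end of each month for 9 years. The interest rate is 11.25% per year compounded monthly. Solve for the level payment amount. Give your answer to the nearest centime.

Level ordinary annuity; solve PV = PMT × [(1 − (1+r)^−n)/r] for PMT.
Periodic rate r = 0.1125/12 per month; n is counted in months.
With n = 108: PMT = 50,000 / ([(1 − (1+r)^−n)/r]) = CHF 738.22

CHF 738.22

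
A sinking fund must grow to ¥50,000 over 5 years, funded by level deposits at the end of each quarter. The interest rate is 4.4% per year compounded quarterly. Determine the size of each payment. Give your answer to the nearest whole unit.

Level ordinary annuity; solve FV = PMT × [((1+r)^n − 1)/r] for PMT.
Periodic rate r = 0.044/4 per quarter; n is counted in quarters.
With n = 20: PMT = 50,000 / ([((1+r)^n − 1)/r]) = ¥2,249

¥2,249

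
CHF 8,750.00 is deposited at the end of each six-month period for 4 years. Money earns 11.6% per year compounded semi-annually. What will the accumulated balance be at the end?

This is an ordinary annuity: 8 deposits of CHF 8,750.00 at the end of each six-month period.
Periodic rate r = 0.116/2 per half-year; n is counted in half-years.
FV = PMT × [((1+r)^n − 1)/r] = 8,750 × [(1+r)^8 − 1] / r = CHF 85,983.57

CHF 85,983.57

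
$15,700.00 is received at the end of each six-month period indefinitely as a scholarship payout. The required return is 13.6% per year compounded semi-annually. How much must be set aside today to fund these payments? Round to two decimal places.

$230,882.35

Periodic rate r = 0.136/2 per half-year.
Level perpetuity: PV = PMT / r = 15,700 / (0.136/2) = $230,882.35.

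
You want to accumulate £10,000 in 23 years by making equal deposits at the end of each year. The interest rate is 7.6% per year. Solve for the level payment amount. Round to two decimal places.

£173.07

Level ordinary annuity; solve FV = PMT × [((1+r)^n − 1)/r] for PMT.
Periodic rate r = 0.076 per year.
With n = 23: PMT = 10,000 / ([((1+r)^n − 1)/r]) = £173.07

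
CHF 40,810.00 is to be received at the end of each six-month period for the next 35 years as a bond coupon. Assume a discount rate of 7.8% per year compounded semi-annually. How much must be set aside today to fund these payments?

This is an ordinary annuity: 70 payments of CHF 40,810.00 at the end of each six-month period.
Periodic rate r = 0.078/2 per half-year; n is counted in half-years.
PV = PMT × [(1 − (1+r)^−n)/r] = 40,810 × [1 − (1+r)^−70] / r = CHF 974,529.33

CHF 974,529.33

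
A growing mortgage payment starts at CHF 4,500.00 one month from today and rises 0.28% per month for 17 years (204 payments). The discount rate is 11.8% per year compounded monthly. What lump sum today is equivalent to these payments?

CHF 486,053.59

Periodic rate r = 0.118/12 per month; n is counted in months.
Growing ordinary annuity: PV = PMT₁ × [1 − ((1+g)/(1+r))^n] / (r − g) = 4,500 × [1 − ((1+0.0028)/(1+r))^204] / (r − 0.0028) = CHF 486,053.59.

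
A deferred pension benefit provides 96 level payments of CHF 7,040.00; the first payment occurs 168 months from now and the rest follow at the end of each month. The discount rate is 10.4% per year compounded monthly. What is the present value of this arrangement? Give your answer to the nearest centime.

Ordinary annuity of 96 payments, first payment at period 168.
Periodic rate r = 0.104/12 per month; n is counted in months.
The ordinary-annuity PV formula values the stream one period before the first payment (period 167); discount that back 167 periods:
PV₀ = 7,040 × [1 − (1+r)^−96] / r × (1+r)^−167 = CHF 108,284.96

CHF 108,284.96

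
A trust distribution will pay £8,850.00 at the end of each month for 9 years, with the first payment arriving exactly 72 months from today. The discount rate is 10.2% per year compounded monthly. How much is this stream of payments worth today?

Ordinary annuity of 108 payments, first payment at period 72.
Periodic rate r = 0.102/12 per month; n is counted in months.
The ordinary-annuity PV formula values the stream one period before the first payment (period 71); discount that back 71 periods:
PV₀ = 8,850 × [1 − (1+r)^−108] / r × (1+r)^−71 = £342,024.35

£342,024.35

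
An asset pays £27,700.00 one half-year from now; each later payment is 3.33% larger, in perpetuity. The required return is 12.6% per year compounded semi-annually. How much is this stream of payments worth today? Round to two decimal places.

Periodic rate r = 0.126/2 per half-year.
Growing perpetuity (Gordon): PV = PMT₁ / (r − g) = 27,700 / (r − 0.0333) = £932,659.93.

£932,659.93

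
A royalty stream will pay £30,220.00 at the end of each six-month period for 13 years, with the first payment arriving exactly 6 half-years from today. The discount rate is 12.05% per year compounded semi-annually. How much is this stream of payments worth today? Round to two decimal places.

Ordinary annuity of 26 payments, first payment at period 6.
Periodic rate r = 0.1205/2 per half-year; n is counted in half-years.
The ordinary-annuity PV formula values the stream one period before the first payment (period 5); discount that back 5 periods:
PV₀ = 30,220 × [1 − (1+r)^−26] / r × (1+r)^−5 = £292,579.33

£292,579.33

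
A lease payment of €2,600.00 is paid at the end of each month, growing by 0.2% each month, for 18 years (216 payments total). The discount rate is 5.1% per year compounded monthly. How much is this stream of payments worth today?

Periodic rate r = 0.051/12 per month; n is counted in months.
Growing ordinary annuity: PV = PMT₁ × [1 − ((1+g)/(1+r))^n] / (r − g) = 2,600 × [1 − ((1+0.002)/(1+r))^216] / (r − 0.002) = €443,717.58.

€443,717.58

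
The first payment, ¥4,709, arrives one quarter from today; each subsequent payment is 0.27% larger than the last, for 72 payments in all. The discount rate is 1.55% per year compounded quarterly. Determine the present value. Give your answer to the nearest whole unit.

Periodic rate r = 0.0155/4 per quarter; n is counted in quarters.
Growing ordinary annuity: PV = PMT₁ × [1 − ((1+g)/(1+r))^n] / (r − g) = 4,709 × [1 − ((1+0.0027)/(1+r))^72] / (r − 0.0027) = ¥324,081.

¥324,081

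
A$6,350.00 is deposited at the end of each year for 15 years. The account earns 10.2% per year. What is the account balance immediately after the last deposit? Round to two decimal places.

A$204,982.64

This is an ordinary annuity: 15 deposits of A$6,350.00 at the end of each year.
Periodic rate r = 0.102 per year.
FV = PMT × [((1+r)^n − 1)/r] = 6,350 × [(1+r)^15 − 1] / r = A$204,982.64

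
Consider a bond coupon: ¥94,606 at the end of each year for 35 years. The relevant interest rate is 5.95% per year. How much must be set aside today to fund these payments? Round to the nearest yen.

¥1,379,703

This is an ordinary annuity: 35 payments of ¥94,606 at the end of each year.
Periodic rate r = 0.0595 per year.
PV = PMT × [(1 − (1+r)^−n)/r] = 94,606 × [1 − (1+r)^−35] / r = ¥1,379,703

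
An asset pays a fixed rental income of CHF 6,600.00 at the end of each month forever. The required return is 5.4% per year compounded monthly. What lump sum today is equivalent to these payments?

Periodic rate r = 0.054/12 per month.
Level perpetuity: PV = PMT / r = 6,600 / (0.054/12) = CHF 1,466,666.67.

CHF 1,466,666.67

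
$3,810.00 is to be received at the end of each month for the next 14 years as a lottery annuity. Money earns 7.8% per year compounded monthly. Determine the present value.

This is an ordinary annuity: 168 payments of $3,810.00 at the end of each month.
Periodic rate r = 0.078/12 per month; n is counted in months.
PV = PMT × [(1 − (1+r)^−n)/r] = 3,810 × [1 − (1+r)^−168] / r = $388,776.77

$388,776.77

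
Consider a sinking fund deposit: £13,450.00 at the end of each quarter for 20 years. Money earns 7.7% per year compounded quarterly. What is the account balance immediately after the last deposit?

This is an ordinary annuity: 80 deposits of £13,450.00 at the end of each quarter.
Periodic rate r = 0.077/4 per quarter; n is counted in quarters.
FV = PMT × [((1+r)^n − 1)/r] = 13,450 × [(1+r)^80 − 1] / r = £2,513,103.63

£2,513,103.63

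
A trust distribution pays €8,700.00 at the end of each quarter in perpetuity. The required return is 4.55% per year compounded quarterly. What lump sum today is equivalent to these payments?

€764,835.16

Periodic rate r = 0.0455/4 per quarter.
Level perpetuity: PV = PMT / r = 8,700 / (0.0455/4) = €764,835.16.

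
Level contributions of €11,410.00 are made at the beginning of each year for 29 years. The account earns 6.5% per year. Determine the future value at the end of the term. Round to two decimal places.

€974,127.20

This is an annuity due: 29 deposits of €11,410.00 at the beginning of each year.
Periodic rate r = 0.065 per year.
FV = PMT × [((1+r)^n − 1)/r] × (1+r) = 11,410 × [(1+r)^29 − 1] / r × (1+r) = €974,127.20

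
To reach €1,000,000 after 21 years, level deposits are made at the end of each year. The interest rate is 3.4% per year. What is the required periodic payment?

€33,397.27

Level ordinary annuity; solve FV = PMT × [((1+r)^n − 1)/r] for PMT.
Periodic rate r = 0.034 per year.
With n = 21: PMT = 1,000,000 / ([((1+r)^n − 1)/r]) = €33,397.27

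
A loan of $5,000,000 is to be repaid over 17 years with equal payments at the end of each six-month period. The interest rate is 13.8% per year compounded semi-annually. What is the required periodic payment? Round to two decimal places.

$384,811.25

Level ordinary annuity; solve PV = PMT × [(1 − (1+r)^−n)/r] for PMT.
Periodic rate r = 0.138/2 per half-year; n is counted in half-years.
With n = 34: PMT = 5,000,000 / ([(1 − (1+r)^−n)/r]) = $384,811.25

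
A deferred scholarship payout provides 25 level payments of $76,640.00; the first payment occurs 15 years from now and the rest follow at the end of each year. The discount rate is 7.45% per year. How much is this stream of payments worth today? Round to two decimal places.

$313,782.58

Ordinary annuity of 25 payments, first payment at period 15.
Periodic rate r = 0.0745 per year.
The ordinary-annuity PV formula values the stream one period before the first payment (period 14); discount that back 14 periods:
PV₀ = 76,640 × [1 − (1+r)^−25] / r × (1+r)^−14 = $313,782.58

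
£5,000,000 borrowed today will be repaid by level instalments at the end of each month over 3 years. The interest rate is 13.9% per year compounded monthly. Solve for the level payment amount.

£170,645.40

Level ordinary annuity; solve PV = PMT × [(1 − (1+r)^−n)/r] for PMT.
Periodic rate r = 0.139/12 per month; n is counted in months.
With n = 36: PMT = 5,000,000 / ([(1 − (1+r)^−n)/r]) = £170,645.40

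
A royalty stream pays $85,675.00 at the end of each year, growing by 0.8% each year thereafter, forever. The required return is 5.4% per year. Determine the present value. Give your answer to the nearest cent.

Periodic rate r = 0.054 per year.
Growing perpetuity (Gordon): PV = PMT₁ / (r − g) = 85,675 / (r − 0.008) = $1,862,500.00.

$1,862,500.00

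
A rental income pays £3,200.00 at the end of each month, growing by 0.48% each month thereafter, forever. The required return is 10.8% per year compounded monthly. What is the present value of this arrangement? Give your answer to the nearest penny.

Periodic rate r = 0.108/12 per month.
Growing perpetuity (Gordon): PV = PMT₁ / (r − g) = 3,200 / (r − 0.0048) = £761,904.76.

£761,904.76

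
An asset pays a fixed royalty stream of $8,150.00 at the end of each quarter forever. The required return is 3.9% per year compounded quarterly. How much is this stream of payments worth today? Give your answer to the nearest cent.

Periodic rate r = 0.039/4 per quarter.
Level perpetuity: PV = PMT / r = 8,150 / (0.039/4) = $835,897.44.

$835,897.44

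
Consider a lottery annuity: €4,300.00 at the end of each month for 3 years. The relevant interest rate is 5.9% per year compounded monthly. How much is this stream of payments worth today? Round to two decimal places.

€141,556.11

This is an ordinary annuity: 36 payments of €4,300.00 at the end of each month.
Periodic rate r = 0.059/12 per month; n is counted in months.
PV = PMT × [(1 − (1+r)^−n)/r] = 4,300 × [1 − (1+r)^−36] / r = €141,556.11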